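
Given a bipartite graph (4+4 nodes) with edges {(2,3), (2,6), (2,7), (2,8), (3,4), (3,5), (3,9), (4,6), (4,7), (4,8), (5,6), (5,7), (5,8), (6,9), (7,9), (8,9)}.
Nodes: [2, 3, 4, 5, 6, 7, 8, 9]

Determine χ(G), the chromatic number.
Clique number ω(G) = 2 (lower bound: χ ≥ ω).
The graph is bipartite (no odd cycle), so 2 colors suffice: χ(G) = 2.
A valid 2-coloring: color 1: [3, 6, 7, 8]; color 2: [2, 4, 5, 9].

χ(G) = 2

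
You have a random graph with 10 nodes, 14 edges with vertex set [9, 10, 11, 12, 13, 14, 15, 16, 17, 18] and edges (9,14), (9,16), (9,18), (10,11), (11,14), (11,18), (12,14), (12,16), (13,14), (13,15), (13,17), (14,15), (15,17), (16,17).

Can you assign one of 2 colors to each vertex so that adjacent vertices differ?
No, G is not 2-colorable

The clique on vertices [13, 14, 15] has size 3 > 2, so it alone needs 3 colors.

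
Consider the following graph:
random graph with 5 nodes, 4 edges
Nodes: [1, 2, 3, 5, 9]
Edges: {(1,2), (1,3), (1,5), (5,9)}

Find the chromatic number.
Clique number ω(G) = 2 (lower bound: χ ≥ ω).
The graph is bipartite (no odd cycle), so 2 colors suffice: χ(G) = 2.
A valid 2-coloring: color 1: [1, 9]; color 2: [2, 3, 5].

χ(G) = 2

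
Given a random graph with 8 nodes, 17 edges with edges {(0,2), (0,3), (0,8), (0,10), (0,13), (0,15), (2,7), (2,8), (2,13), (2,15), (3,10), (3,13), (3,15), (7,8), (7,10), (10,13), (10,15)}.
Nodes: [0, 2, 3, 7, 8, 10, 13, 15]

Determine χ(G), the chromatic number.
Clique number ω(G) = 4 (lower bound: χ ≥ ω).
The clique on [0, 3, 10, 13] has size 4, forcing χ ≥ 4, and the coloring below uses 4 colors, so χ(G) = 4.
A valid 4-coloring: color 1: [0, 7]; color 2: [2, 10]; color 3: [8, 13, 15]; color 4: [3].

χ(G) = 4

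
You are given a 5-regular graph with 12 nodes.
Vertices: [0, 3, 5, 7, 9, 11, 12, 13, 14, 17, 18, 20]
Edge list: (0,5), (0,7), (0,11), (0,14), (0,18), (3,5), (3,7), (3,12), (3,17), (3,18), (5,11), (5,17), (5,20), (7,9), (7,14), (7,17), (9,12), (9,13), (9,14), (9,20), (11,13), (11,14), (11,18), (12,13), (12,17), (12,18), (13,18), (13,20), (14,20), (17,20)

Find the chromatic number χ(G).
Clique number ω(G) = 3 (lower bound: χ ≥ ω).
Suppose a proper 3-coloring c exists. The clique [0, 5, 11] takes 3 distinct colors; by symmetry let c(0) = 1, c(5) = 2, c(11) = 3.
- Vertex 14: neighbors [0, 11] already have colors [1, 3] ⇒ c(14) = 2.
- Vertex 7: neighbors [0, 14] already have colors [1, 2] ⇒ c(7) = 3.
- Vertex 3: neighbors [5, 7] already have colors [2, 3] ⇒ c(3) = 1.
- Vertex 17: neighbors [3, 5, 7] already have colors [1, 2, 3] — all 3 colors blocked. Contradiction.
The forced assignments end in a contradiction, so G has no proper 3-coloring (χ ≥ 4).
The coloring below uses 4 colors, so χ(G) = 4.
A valid 4-coloring: color 1: [7, 11, 12, 20]; color 2: [5, 14, 18]; color 3: [0, 3, 9]; color 4: [13, 17].

χ(G) = 4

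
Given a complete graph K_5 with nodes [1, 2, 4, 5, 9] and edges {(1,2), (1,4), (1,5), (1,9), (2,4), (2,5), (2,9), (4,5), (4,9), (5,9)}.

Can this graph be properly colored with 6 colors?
A valid 6-coloring: color 1: [2]; color 2: [5]; color 3: [4]; color 4: [1]; color 5: [9].
(χ(G) = 5 ≤ 6.)

Yes, G is 6-colorable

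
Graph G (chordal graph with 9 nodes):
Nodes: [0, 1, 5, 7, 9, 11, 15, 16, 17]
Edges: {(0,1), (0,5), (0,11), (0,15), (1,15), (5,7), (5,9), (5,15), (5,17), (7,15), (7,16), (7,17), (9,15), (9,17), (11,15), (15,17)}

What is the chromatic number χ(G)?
Clique number ω(G) = 4 (lower bound: χ ≥ ω).
The clique on [5, 9, 15, 17] has size 4, forcing χ ≥ 4, and the coloring below uses 4 colors, so χ(G) = 4.
A valid 4-coloring: color 1: [15, 16]; color 2: [1, 5, 11]; color 3: [0, 7, 9]; color 4: [17].

χ(G) = 4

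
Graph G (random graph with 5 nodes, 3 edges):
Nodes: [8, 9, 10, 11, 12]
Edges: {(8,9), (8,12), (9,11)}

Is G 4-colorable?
Yes, G is 4-colorable

A valid 4-coloring: color 1: [9, 10, 12]; color 2: [8, 11].
(χ(G) = 2 ≤ 4.)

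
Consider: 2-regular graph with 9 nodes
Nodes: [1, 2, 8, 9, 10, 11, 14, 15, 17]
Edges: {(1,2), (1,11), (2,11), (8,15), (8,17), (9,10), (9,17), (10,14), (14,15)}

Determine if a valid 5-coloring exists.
Yes, G is 5-colorable

A valid 5-coloring: color 1: [2, 10, 15, 17]; color 2: [8, 9, 11, 14]; color 3: [1].
(χ(G) = 3 ≤ 5.)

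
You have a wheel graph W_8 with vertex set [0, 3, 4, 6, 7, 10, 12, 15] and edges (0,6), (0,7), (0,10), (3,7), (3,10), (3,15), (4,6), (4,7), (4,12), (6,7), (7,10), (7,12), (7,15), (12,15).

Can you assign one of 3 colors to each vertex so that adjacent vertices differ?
Odd cycle [10, 0, 6, 4, 12, 15, 3] needs 3 colors (χ ≥ 3).
Vertex 7 is adjacent to every vertex of [0, 3, 4, 6, 10, 12, 15], which already need 3 colors among themselves, so 7 needs a new color (χ ≥ 4).
Hence χ(G) ≥ 4 > 3, so no proper 3-coloring exists.

No, G is not 3-colorable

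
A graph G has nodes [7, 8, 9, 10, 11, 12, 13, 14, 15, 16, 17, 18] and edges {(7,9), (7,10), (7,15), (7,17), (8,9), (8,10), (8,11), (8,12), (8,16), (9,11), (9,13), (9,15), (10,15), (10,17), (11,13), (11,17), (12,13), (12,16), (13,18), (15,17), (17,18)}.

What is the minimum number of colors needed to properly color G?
Clique number ω(G) = 4 (lower bound: χ ≥ ω).
The clique on [7, 10, 15, 17] has size 4, forcing χ ≥ 4, and the coloring below uses 4 colors, so χ(G) = 4.
A valid 4-coloring: color 1: [9, 14, 16, 17]; color 2: [8, 13, 15]; color 3: [10, 11, 12, 18]; color 4: [7].

χ(G) = 4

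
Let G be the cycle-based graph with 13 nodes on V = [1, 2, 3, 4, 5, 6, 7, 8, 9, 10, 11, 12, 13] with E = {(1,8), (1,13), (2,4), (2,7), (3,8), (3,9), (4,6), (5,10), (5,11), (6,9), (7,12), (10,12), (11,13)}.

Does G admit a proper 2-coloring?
No, G is not 2-colorable

Odd cycle [2, 7, 12, 10, 5, 11, 13, 1, 8, 3, 9, 6, 4] needs 3 colors (χ ≥ 3).
Hence χ(G) ≥ 3 > 2, so no proper 2-coloring exists.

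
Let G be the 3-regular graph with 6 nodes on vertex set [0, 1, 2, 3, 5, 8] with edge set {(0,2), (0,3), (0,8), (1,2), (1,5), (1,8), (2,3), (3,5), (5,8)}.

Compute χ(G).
χ(G) = 3

Clique number ω(G) = 3 (lower bound: χ ≥ ω).
The clique on [0, 2, 3] has size 3, forcing χ ≥ 3, and the coloring below uses 3 colors, so χ(G) = 3.
A valid 3-coloring: color 1: [1, 3]; color 2: [2, 8]; color 3: [0, 5].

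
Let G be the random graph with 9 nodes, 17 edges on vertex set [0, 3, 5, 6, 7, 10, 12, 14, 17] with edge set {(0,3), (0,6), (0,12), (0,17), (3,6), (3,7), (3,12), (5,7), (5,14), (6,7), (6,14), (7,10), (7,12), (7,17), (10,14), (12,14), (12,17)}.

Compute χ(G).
Clique number ω(G) = 3 (lower bound: χ ≥ ω).
The clique on [0, 12, 17] has size 3, forcing χ ≥ 3, and the coloring below uses 3 colors, so χ(G) = 3.
A valid 3-coloring: color 1: [0, 7, 14]; color 2: [5, 6, 10, 12]; color 3: [3, 17].

χ(G) = 3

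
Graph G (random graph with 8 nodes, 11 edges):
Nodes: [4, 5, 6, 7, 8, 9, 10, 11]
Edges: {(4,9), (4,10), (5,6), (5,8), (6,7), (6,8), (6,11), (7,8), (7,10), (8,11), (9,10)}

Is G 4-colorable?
A valid 4-coloring: color 1: [6, 10]; color 2: [4, 8]; color 3: [5, 7, 9, 11].
(χ(G) = 3 ≤ 4.)

Yes, G is 4-colorable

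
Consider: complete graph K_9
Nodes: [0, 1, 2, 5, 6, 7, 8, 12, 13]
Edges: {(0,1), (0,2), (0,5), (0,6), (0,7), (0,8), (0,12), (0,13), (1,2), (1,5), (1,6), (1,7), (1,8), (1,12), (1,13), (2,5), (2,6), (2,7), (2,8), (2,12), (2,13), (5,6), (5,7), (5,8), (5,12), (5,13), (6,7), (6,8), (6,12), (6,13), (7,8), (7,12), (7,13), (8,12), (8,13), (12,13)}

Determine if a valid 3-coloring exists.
No, G is not 3-colorable

The clique on vertices [0, 1, 2, 5, 6, 7, 8, 12, 13] has size 9 > 3, so it alone needs 9 colors.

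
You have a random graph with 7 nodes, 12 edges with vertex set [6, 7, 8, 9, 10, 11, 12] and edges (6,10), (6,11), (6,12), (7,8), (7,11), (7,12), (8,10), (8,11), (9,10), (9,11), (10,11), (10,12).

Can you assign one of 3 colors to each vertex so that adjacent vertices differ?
Yes, G is 3-colorable

A valid 3-coloring: color 1: [7, 10]; color 2: [11, 12]; color 3: [6, 8, 9].
(χ(G) = 3 ≤ 3.)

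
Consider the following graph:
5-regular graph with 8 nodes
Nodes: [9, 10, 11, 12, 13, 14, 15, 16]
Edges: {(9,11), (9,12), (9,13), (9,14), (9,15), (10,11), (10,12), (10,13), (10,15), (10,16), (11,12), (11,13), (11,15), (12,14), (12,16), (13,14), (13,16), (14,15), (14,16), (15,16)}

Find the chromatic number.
χ(G) = 4

Clique number ω(G) = 3 (lower bound: χ ≥ ω).
Odd cycle [16, 14, 9, 11, 10] needs 3 colors (χ ≥ 3).
Vertex 12 is adjacent to every vertex of [9, 10, 11, 14, 16], which already need 3 colors among themselves, so 12 needs a new color (χ ≥ 4).
The coloring below uses 4 colors, so χ(G) = 4.
A valid 4-coloring: color 1: [11, 16]; color 2: [10, 14]; color 3: [12, 13, 15]; color 4: [9].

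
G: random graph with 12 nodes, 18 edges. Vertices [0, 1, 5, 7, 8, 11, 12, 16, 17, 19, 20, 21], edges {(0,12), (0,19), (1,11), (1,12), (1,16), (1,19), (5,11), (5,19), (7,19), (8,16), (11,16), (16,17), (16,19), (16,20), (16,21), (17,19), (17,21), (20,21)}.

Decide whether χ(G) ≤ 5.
Yes, G is 5-colorable

A valid 5-coloring: color 1: [5, 7, 12, 16]; color 2: [8, 11, 19, 21]; color 3: [0, 1, 17, 20].
(χ(G) = 3 ≤ 5.)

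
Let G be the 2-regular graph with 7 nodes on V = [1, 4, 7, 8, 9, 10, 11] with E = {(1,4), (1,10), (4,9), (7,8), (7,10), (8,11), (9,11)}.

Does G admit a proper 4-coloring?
A valid 4-coloring: color 1: [8, 9, 10]; color 2: [1, 7, 11]; color 3: [4].
(χ(G) = 3 ≤ 4.)

Yes, G is 4-colorable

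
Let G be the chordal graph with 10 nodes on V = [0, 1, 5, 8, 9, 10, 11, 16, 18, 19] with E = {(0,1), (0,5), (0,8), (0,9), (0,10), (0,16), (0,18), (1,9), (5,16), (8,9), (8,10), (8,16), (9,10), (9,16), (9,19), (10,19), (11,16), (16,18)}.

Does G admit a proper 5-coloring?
Yes, G is 5-colorable

A valid 5-coloring: color 1: [0, 11, 19]; color 2: [5, 9, 18]; color 3: [1, 10, 16]; color 4: [8].
(χ(G) = 4 ≤ 5.)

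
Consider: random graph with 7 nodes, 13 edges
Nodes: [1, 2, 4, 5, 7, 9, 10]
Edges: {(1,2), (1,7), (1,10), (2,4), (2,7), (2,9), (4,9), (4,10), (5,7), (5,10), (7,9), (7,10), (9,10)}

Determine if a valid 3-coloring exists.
A valid 3-coloring: color 1: [4, 7]; color 2: [2, 10]; color 3: [1, 5, 9].
(χ(G) = 3 ≤ 3.)

Yes, G is 3-colorable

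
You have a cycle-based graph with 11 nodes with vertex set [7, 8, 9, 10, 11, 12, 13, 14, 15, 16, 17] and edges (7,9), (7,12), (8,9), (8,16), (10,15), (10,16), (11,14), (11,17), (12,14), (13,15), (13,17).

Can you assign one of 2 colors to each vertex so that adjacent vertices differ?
Odd cycle [16, 8, 9, 7, 12, 14, 11, 17, 13, 15, 10] needs 3 colors (χ ≥ 3).
Hence χ(G) ≥ 3 > 2, so no proper 2-coloring exists.

No, G is not 2-colorable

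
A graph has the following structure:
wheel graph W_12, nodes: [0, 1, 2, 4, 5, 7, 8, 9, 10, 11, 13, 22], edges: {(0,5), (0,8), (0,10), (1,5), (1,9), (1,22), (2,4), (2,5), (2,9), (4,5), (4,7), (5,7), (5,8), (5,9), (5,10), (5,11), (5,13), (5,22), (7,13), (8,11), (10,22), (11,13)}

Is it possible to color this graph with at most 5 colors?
A valid 5-coloring: color 1: [5]; color 2: [0, 1, 2, 7, 11]; color 3: [4, 8, 9, 10, 13]; color 4: [22].
(χ(G) = 4 ≤ 5.)

Yes, G is 5-colorable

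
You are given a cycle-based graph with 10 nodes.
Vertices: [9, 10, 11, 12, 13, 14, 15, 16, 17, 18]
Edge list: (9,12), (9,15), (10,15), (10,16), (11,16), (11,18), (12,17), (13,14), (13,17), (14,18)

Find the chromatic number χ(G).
Clique number ω(G) = 2 (lower bound: χ ≥ ω).
The graph is bipartite (no odd cycle), so 2 colors suffice: χ(G) = 2.
A valid 2-coloring: color 1: [9, 10, 11, 14, 17]; color 2: [12, 13, 15, 16, 18].

χ(G) = 2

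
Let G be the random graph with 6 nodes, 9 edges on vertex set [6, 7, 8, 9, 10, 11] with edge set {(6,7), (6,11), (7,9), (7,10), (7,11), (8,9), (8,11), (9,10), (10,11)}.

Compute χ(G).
Clique number ω(G) = 3 (lower bound: χ ≥ ω).
The clique on [7, 9, 10] has size 3, forcing χ ≥ 3, and the coloring below uses 3 colors, so χ(G) = 3.
A valid 3-coloring: color 1: [9, 11]; color 2: [7, 8]; color 3: [6, 10].

χ(G) = 3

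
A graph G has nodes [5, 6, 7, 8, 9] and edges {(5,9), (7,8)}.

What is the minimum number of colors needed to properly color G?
Clique number ω(G) = 2 (lower bound: χ ≥ ω).
The graph is bipartite (no odd cycle), so 2 colors suffice: χ(G) = 2.
A valid 2-coloring: color 1: [5, 6, 7]; color 2: [8, 9].

χ(G) = 2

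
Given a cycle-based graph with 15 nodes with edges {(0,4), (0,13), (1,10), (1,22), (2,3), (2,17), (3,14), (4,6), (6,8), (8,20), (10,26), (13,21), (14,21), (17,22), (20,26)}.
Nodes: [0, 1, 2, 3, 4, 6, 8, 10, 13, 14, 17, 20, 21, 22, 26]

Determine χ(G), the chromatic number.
Clique number ω(G) = 2 (lower bound: χ ≥ ω).
Odd cycle [3, 14, 21, 13, 0, 4, 6, 8, 20, 26, 10, 1, 22, 17, 2] needs 3 colors (χ ≥ 3).
The coloring below uses 3 colors, so χ(G) = 3.
A valid 3-coloring: color 1: [0, 3, 6, 10, 17, 20, 21]; color 2: [1, 2, 4, 8, 13, 14, 26]; color 3: [22].

χ(G) = 3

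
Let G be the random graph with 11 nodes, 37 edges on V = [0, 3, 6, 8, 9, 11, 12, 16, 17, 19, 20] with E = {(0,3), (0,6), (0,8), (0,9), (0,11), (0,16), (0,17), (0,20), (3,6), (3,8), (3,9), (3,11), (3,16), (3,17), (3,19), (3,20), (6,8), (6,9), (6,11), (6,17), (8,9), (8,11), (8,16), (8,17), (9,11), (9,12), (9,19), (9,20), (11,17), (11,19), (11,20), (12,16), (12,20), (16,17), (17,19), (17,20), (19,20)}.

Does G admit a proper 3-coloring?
The clique on vertices [0, 3, 6, 8, 9, 11] has size 6 > 3, so it alone needs 6 colors.

No, G is not 3-colorable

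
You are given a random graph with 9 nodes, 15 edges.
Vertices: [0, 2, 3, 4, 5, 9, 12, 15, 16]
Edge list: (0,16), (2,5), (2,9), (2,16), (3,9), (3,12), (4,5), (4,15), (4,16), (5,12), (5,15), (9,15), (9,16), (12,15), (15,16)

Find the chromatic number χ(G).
χ(G) = 3

Clique number ω(G) = 3 (lower bound: χ ≥ ω).
The clique on [2, 9, 16] has size 3, forcing χ ≥ 3, and the coloring below uses 3 colors, so χ(G) = 3.
A valid 3-coloring: color 1: [0, 2, 3, 15]; color 2: [5, 16]; color 3: [4, 9, 12].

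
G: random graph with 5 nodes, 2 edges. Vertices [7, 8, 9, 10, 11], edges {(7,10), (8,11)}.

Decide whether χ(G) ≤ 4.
A valid 4-coloring: color 1: [8, 9, 10]; color 2: [7, 11].
(χ(G) = 2 ≤ 4.)

Yes, G is 4-colorable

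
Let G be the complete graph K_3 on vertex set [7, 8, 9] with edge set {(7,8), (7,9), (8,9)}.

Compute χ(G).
Clique number ω(G) = 3 (lower bound: χ ≥ ω).
The clique on [7, 8, 9] has size 3, forcing χ ≥ 3, and the coloring below uses 3 colors, so χ(G) = 3.
A valid 3-coloring: color 1: [9]; color 2: [8]; color 3: [7].

χ(G) = 3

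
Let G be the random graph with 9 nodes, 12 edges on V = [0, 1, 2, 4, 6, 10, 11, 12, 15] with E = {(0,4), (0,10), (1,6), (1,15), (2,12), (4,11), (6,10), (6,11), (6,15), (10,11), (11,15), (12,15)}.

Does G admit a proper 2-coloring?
The clique on vertices [1, 6, 15] has size 3 > 2, so it alone needs 3 colors.

No, G is not 2-colorable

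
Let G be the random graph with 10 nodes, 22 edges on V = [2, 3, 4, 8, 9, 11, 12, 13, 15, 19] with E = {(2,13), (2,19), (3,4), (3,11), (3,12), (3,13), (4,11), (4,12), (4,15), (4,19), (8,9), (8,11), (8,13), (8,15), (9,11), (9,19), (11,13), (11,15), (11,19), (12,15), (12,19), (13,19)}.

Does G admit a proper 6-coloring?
Yes, G is 6-colorable

A valid 6-coloring: color 1: [2, 11, 12]; color 2: [3, 8, 19]; color 3: [4, 9, 13]; color 4: [15].
(χ(G) = 4 ≤ 6.)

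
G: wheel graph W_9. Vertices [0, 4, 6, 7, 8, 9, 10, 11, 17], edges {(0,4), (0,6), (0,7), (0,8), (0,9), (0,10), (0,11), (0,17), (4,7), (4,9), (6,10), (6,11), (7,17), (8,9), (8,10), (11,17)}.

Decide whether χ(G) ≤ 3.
A valid 3-coloring: color 1: [0]; color 2: [7, 9, 10, 11]; color 3: [4, 6, 8, 17].
(χ(G) = 3 ≤ 3.)

Yes, G is 3-colorable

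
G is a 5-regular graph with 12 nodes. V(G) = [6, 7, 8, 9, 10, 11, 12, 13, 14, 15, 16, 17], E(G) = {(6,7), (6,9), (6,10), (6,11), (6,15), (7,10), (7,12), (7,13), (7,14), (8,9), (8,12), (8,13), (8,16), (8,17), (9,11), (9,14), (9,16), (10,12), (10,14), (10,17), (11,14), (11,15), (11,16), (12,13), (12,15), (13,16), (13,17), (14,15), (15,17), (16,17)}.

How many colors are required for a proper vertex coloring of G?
χ(G) = 4

Clique number ω(G) = 4 (lower bound: χ ≥ ω).
The clique on [8, 13, 16, 17] has size 4, forcing χ ≥ 4, and the coloring below uses 4 colors, so χ(G) = 4.
A valid 4-coloring: color 1: [6, 12, 14, 16]; color 2: [8, 10, 11]; color 3: [9, 13, 15]; color 4: [7, 17].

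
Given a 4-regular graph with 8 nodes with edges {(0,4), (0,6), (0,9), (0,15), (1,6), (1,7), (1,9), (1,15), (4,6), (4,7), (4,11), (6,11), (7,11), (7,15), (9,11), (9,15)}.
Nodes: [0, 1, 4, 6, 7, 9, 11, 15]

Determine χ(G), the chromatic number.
χ(G) = 3

Clique number ω(G) = 3 (lower bound: χ ≥ ω).
The clique on [0, 9, 15] has size 3, forcing χ ≥ 3, and the coloring below uses 3 colors, so χ(G) = 3.
A valid 3-coloring: color 1: [0, 1, 11]; color 2: [6, 7, 9]; color 3: [4, 15].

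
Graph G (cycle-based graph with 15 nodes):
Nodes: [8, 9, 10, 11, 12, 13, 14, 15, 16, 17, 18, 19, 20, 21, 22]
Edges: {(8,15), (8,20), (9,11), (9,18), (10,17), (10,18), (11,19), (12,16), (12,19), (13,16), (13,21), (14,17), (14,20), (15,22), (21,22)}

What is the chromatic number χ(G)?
Clique number ω(G) = 2 (lower bound: χ ≥ ω).
Odd cycle [19, 11, 9, 18, 10, 17, 14, 20, 8, 15, 22, 21, 13, 16, 12] needs 3 colors (χ ≥ 3).
The coloring below uses 3 colors, so χ(G) = 3.
A valid 3-coloring: color 1: [8, 9, 10, 14, 16, 19, 22]; color 2: [11, 12, 15, 17, 18, 20, 21]; color 3: [13].

χ(G) = 3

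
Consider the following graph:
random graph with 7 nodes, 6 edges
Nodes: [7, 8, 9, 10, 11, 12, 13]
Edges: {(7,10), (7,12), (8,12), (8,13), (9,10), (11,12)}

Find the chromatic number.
Clique number ω(G) = 2 (lower bound: χ ≥ ω).
The graph is bipartite (no odd cycle), so 2 colors suffice: χ(G) = 2.
A valid 2-coloring: color 1: [10, 12, 13]; color 2: [7, 8, 9, 11].

χ(G) = 2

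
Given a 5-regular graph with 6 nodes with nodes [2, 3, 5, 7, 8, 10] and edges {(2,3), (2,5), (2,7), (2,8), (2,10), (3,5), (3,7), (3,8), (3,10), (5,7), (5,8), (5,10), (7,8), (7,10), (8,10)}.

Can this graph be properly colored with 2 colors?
No, G is not 2-colorable

The clique on vertices [2, 3, 5, 7, 8, 10] has size 6 > 2, so it alone needs 6 colors.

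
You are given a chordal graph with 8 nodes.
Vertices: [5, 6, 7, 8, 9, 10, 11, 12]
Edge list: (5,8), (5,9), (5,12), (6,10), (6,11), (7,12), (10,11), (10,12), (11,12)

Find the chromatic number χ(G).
Clique number ω(G) = 3 (lower bound: χ ≥ ω).
The clique on [10, 11, 12] has size 3, forcing χ ≥ 3, and the coloring below uses 3 colors, so χ(G) = 3.
A valid 3-coloring: color 1: [6, 8, 9, 12]; color 2: [5, 7, 10]; color 3: [11].

χ(G) = 3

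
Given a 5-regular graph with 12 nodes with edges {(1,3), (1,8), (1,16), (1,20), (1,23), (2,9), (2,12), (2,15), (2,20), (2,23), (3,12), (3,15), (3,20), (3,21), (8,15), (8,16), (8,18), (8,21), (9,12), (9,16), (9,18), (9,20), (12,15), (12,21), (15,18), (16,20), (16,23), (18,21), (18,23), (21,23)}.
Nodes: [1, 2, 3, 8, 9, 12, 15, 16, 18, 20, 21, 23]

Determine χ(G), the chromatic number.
Clique number ω(G) = 3 (lower bound: χ ≥ ω).
The clique on [1, 8, 16] has size 3, forcing χ ≥ 3, and the coloring below uses 3 colors, so χ(G) = 3.
A valid 3-coloring: color 1: [1, 9, 15, 21]; color 2: [2, 3, 16, 18]; color 3: [8, 12, 20, 23].

χ(G) = 3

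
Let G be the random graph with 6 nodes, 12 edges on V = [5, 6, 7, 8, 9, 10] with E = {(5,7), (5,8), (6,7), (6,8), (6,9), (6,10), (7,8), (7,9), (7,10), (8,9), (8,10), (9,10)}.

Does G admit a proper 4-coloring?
The clique on vertices [6, 7, 8, 9, 10] has size 5 > 4, so it alone needs 5 colors.

No, G is not 4-colorable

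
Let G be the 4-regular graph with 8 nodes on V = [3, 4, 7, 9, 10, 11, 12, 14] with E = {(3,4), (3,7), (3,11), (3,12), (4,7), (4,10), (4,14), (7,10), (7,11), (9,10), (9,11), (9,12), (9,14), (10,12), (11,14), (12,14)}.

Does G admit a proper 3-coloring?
A valid 3-coloring: color 1: [3, 10, 14]; color 2: [4, 11, 12]; color 3: [7, 9].
(χ(G) = 3 ≤ 3.)

Yes, G is 3-colorable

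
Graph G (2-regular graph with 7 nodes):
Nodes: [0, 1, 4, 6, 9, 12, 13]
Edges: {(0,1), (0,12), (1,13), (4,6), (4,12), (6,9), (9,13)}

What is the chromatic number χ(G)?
Clique number ω(G) = 2 (lower bound: χ ≥ ω).
Odd cycle [0, 1, 13, 9, 6, 4, 12] needs 3 colors (χ ≥ 3).
The coloring below uses 3 colors, so χ(G) = 3.
A valid 3-coloring: color 1: [0, 4, 9]; color 2: [1, 6, 12]; color 3: [13].

χ(G) = 3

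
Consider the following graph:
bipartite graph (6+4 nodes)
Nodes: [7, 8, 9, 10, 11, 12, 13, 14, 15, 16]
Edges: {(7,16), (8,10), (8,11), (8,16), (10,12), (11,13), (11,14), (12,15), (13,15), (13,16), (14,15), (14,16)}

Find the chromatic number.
Clique number ω(G) = 2 (lower bound: χ ≥ ω).
The graph is bipartite (no odd cycle), so 2 colors suffice: χ(G) = 2.
A valid 2-coloring: color 1: [9, 10, 11, 15, 16]; color 2: [7, 8, 12, 13, 14].

χ(G) = 2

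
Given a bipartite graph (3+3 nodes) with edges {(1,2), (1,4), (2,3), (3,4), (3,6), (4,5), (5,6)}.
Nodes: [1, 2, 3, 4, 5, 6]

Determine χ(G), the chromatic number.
χ(G) = 2

Clique number ω(G) = 2 (lower bound: χ ≥ ω).
The graph is bipartite (no odd cycle), so 2 colors suffice: χ(G) = 2.
A valid 2-coloring: color 1: [2, 4, 6]; color 2: [1, 3, 5].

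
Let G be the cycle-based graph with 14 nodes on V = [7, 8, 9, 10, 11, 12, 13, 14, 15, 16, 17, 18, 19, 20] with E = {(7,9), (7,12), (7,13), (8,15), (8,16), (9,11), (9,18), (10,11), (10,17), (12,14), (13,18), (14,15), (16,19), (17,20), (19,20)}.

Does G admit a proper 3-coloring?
Yes, G is 3-colorable

A valid 3-coloring: color 1: [9, 10, 12, 13, 15, 16, 20]; color 2: [7, 8, 11, 14, 17, 18, 19].
(χ(G) = 2 ≤ 3.)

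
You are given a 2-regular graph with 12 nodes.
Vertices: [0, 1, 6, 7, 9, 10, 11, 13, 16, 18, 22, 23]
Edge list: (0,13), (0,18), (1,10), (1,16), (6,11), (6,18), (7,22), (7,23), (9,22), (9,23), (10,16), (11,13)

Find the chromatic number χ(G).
Clique number ω(G) = 3 (lower bound: χ ≥ ω).
The clique on [1, 10, 16] has size 3, forcing χ ≥ 3, and the coloring below uses 3 colors, so χ(G) = 3.
A valid 3-coloring: color 1: [1, 13, 18, 22, 23]; color 2: [0, 7, 9, 11, 16]; color 3: [6, 10].

χ(G) = 3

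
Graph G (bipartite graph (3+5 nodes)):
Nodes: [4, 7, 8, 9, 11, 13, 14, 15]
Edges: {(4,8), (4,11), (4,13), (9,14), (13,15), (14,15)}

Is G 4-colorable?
A valid 4-coloring: color 1: [4, 7, 9, 15]; color 2: [8, 11, 13, 14].
(χ(G) = 2 ≤ 4.)

Yes, G is 4-colorable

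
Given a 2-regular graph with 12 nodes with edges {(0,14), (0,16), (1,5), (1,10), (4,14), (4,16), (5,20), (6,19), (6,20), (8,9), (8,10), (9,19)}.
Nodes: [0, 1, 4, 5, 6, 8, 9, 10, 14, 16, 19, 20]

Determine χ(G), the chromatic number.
Clique number ω(G) = 2 (lower bound: χ ≥ ω).
The graph is bipartite (no odd cycle), so 2 colors suffice: χ(G) = 2.
A valid 2-coloring: color 1: [1, 8, 14, 16, 19, 20]; color 2: [0, 4, 5, 6, 9, 10].

χ(G) = 2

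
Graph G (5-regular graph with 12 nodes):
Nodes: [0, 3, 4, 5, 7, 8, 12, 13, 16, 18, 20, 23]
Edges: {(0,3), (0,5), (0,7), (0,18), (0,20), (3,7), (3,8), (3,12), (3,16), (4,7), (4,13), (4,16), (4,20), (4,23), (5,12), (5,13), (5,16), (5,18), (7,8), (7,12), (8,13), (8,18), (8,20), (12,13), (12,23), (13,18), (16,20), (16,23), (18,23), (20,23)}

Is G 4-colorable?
A valid 4-coloring: color 1: [7, 18, 20]; color 2: [3, 13, 23]; color 3: [4, 5, 8]; color 4: [0, 12, 16].
(χ(G) = 4 ≤ 4.)

Yes, G is 4-colorable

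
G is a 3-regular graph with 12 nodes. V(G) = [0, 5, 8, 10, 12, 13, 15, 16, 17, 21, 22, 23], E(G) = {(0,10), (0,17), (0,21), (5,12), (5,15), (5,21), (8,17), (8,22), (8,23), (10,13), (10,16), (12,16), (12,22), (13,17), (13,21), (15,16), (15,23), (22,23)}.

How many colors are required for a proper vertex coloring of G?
χ(G) = 3

Clique number ω(G) = 3 (lower bound: χ ≥ ω).
The clique on [8, 22, 23] has size 3, forcing χ ≥ 3, and the coloring below uses 3 colors, so χ(G) = 3.
A valid 3-coloring: color 1: [10, 12, 17, 21, 23]; color 2: [0, 5, 8, 13, 16]; color 3: [15, 22].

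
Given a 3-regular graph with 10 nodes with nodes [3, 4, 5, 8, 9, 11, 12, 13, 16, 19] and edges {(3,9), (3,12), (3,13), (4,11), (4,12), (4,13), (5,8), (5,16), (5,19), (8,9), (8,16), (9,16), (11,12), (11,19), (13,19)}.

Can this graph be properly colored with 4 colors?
A valid 4-coloring: color 1: [5, 9, 11, 13]; color 2: [3, 4, 16, 19]; color 3: [8, 12].
(χ(G) = 3 ≤ 4.)

Yes, G is 4-colorable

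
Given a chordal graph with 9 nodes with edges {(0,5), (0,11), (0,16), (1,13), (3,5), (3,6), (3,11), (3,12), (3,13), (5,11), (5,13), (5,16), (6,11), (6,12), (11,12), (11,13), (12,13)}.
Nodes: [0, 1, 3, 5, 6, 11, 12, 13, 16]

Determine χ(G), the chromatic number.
χ(G) = 4

Clique number ω(G) = 4 (lower bound: χ ≥ ω).
The clique on [3, 11, 12, 13] has size 4, forcing χ ≥ 4, and the coloring below uses 4 colors, so χ(G) = 4.
A valid 4-coloring: color 1: [1, 11, 16]; color 2: [5, 12]; color 3: [0, 6, 13]; color 4: [3].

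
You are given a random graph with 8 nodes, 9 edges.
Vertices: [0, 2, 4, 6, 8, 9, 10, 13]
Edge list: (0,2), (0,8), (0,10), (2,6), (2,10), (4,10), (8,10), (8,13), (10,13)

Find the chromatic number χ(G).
χ(G) = 3

Clique number ω(G) = 3 (lower bound: χ ≥ ω).
The clique on [0, 8, 10] has size 3, forcing χ ≥ 3, and the coloring below uses 3 colors, so χ(G) = 3.
A valid 3-coloring: color 1: [6, 9, 10]; color 2: [2, 4, 8]; color 3: [0, 13].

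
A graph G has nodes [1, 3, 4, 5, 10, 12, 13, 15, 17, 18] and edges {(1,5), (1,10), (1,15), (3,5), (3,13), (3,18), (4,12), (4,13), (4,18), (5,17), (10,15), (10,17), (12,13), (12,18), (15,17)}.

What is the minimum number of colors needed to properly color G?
Clique number ω(G) = 3 (lower bound: χ ≥ ω).
The clique on [1, 10, 15] has size 3, forcing χ ≥ 3, and the coloring below uses 3 colors, so χ(G) = 3.
A valid 3-coloring: color 1: [1, 3, 12, 17]; color 2: [5, 13, 15, 18]; color 3: [4, 10].

χ(G) = 3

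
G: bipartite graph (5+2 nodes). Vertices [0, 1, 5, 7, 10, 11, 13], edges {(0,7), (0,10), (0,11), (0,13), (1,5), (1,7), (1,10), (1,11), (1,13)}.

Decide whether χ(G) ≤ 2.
Yes, G is 2-colorable

A valid 2-coloring: color 1: [0, 1]; color 2: [5, 7, 10, 11, 13].
(χ(G) = 2 ≤ 2.)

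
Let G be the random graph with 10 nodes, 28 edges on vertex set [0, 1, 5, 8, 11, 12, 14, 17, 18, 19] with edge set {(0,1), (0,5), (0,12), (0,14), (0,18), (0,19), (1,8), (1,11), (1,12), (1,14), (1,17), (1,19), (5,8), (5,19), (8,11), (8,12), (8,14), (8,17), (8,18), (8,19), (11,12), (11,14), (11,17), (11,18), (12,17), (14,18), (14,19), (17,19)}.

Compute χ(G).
χ(G) = 5

Clique number ω(G) = 5 (lower bound: χ ≥ ω).
The clique on [1, 8, 11, 12, 17] has size 5, forcing χ ≥ 5, and the coloring below uses 5 colors, so χ(G) = 5.
A valid 5-coloring: color 1: [0, 8]; color 2: [1, 5, 18]; color 3: [12, 14]; color 4: [11, 19]; color 5: [17].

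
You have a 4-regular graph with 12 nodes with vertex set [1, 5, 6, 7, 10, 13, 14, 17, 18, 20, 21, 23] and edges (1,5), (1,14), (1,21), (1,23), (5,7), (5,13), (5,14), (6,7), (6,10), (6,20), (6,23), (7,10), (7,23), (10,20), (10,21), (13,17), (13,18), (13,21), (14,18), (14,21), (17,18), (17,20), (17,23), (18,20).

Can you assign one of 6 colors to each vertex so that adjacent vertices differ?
A valid 6-coloring: color 1: [7, 13, 14, 20]; color 2: [5, 18, 21, 23]; color 3: [1, 6, 17]; color 4: [10].
(χ(G) = 4 ≤ 6.)

Yes, G is 6-colorable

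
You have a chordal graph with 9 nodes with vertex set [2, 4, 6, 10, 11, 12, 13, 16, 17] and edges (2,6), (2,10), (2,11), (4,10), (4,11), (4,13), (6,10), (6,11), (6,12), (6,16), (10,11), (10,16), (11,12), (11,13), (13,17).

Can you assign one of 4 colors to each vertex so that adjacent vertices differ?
A valid 4-coloring: color 1: [11, 16, 17]; color 2: [10, 12, 13]; color 3: [4, 6]; color 4: [2].
(χ(G) = 4 ≤ 4.)

Yes, G is 4-colorable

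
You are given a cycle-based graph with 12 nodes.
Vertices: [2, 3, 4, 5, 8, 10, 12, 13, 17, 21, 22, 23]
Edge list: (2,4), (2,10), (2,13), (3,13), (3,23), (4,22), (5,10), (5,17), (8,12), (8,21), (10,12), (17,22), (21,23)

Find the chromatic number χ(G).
χ(G) = 2

Clique number ω(G) = 2 (lower bound: χ ≥ ω).
The graph is bipartite (no odd cycle), so 2 colors suffice: χ(G) = 2.
A valid 2-coloring: color 1: [4, 8, 10, 13, 17, 23]; color 2: [2, 3, 5, 12, 21, 22].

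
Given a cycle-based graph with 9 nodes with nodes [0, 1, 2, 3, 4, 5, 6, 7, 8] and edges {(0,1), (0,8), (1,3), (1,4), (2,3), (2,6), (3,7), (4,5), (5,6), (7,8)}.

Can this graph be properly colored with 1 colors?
No, G is not 1-colorable

Edge (0,1) forces its endpoints to differ, so 1 color is not enough.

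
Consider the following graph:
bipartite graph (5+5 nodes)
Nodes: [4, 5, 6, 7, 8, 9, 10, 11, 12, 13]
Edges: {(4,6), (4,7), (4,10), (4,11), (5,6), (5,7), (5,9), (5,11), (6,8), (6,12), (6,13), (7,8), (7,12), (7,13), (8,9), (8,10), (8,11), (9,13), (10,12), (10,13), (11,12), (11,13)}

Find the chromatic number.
χ(G) = 2

Clique number ω(G) = 2 (lower bound: χ ≥ ω).
The graph is bipartite (no odd cycle), so 2 colors suffice: χ(G) = 2.
A valid 2-coloring: color 1: [4, 5, 8, 12, 13]; color 2: [6, 7, 9, 10, 11].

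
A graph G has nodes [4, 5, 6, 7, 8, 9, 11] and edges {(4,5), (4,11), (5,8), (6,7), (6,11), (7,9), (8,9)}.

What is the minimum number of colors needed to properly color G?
Clique number ω(G) = 2 (lower bound: χ ≥ ω).
Odd cycle [9, 7, 6, 11, 4, 5, 8] needs 3 colors (χ ≥ 3).
The coloring below uses 3 colors, so χ(G) = 3.
A valid 3-coloring: color 1: [5, 6, 9]; color 2: [4, 7, 8]; color 3: [11].

χ(G) = 3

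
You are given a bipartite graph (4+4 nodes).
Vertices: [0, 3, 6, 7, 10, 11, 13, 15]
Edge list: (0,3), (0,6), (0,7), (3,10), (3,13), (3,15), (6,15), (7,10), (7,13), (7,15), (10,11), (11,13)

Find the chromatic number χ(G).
Clique number ω(G) = 2 (lower bound: χ ≥ ω).
The graph is bipartite (no odd cycle), so 2 colors suffice: χ(G) = 2.
A valid 2-coloring: color 1: [3, 6, 7, 11]; color 2: [0, 10, 13, 15].

χ(G) = 2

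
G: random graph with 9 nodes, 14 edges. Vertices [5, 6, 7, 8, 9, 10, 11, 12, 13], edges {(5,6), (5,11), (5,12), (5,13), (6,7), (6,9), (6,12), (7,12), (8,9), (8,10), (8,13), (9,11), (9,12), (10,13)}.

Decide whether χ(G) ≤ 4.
Yes, G is 4-colorable

A valid 4-coloring: color 1: [5, 7, 9, 10]; color 2: [6, 11, 13]; color 3: [8, 12].
(χ(G) = 3 ≤ 4.)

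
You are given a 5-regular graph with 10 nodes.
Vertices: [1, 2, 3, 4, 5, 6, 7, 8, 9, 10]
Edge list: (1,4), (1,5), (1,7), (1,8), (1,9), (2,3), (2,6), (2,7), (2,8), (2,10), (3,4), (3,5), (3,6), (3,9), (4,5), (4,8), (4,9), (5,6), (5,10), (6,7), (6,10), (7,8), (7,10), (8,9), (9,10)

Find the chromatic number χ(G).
χ(G) = 4

Clique number ω(G) = 4 (lower bound: χ ≥ ω).
The clique on [1, 4, 8, 9] has size 4, forcing χ ≥ 4, and the coloring below uses 4 colors, so χ(G) = 4.
A valid 4-coloring: color 1: [4, 6]; color 2: [5, 7, 9]; color 3: [3, 8, 10]; color 4: [1, 2].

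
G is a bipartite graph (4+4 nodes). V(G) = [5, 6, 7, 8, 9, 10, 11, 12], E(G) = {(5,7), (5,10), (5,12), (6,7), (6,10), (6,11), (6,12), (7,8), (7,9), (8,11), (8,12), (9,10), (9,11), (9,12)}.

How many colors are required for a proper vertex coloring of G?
χ(G) = 2

Clique number ω(G) = 2 (lower bound: χ ≥ ω).
The graph is bipartite (no odd cycle), so 2 colors suffice: χ(G) = 2.
A valid 2-coloring: color 1: [5, 6, 8, 9]; color 2: [7, 10, 11, 12].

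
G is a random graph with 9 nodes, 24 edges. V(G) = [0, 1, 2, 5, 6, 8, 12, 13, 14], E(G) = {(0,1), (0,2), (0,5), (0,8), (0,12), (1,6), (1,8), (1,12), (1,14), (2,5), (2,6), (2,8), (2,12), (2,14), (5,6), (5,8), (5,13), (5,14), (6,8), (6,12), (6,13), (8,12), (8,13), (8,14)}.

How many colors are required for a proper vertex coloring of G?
Clique number ω(G) = 4 (lower bound: χ ≥ ω).
The clique on [0, 1, 8, 12] has size 4, forcing χ ≥ 4, and the coloring below uses 4 colors, so χ(G) = 4.
A valid 4-coloring: color 1: [8]; color 2: [1, 2, 13]; color 3: [5, 12]; color 4: [0, 6, 14].

χ(G) = 4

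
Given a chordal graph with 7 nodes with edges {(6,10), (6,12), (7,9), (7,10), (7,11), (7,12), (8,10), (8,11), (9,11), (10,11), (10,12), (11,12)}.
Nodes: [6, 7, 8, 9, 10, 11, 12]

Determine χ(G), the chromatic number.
Clique number ω(G) = 4 (lower bound: χ ≥ ω).
The clique on [7, 10, 11, 12] has size 4, forcing χ ≥ 4, and the coloring below uses 4 colors, so χ(G) = 4.
A valid 4-coloring: color 1: [9, 10]; color 2: [6, 11]; color 3: [8, 12]; color 4: [7].

χ(G) = 4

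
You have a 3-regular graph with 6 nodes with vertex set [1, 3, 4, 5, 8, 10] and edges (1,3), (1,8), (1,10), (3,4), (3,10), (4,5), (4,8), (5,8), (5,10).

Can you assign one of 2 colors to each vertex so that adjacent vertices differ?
No, G is not 2-colorable

The clique on vertices [1, 3, 10] has size 3 > 2, so it alone needs 3 colors.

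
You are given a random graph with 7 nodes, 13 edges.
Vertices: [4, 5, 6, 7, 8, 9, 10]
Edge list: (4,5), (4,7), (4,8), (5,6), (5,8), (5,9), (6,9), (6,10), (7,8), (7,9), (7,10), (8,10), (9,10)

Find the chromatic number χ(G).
χ(G) = 4

Clique number ω(G) = 3 (lower bound: χ ≥ ω).
Suppose a proper 3-coloring c exists. The clique [4, 5, 8] takes 3 distinct colors; by symmetry let c(4) = 1, c(5) = 2, c(8) = 3.
- Vertex 7: neighbors [4, 8] already have colors [1, 3] ⇒ c(7) = 2.
- Vertex 10: neighbors [7, 8] already have colors [2, 3] ⇒ c(10) = 1.
- Vertex 6: neighbors [10, 5] already have colors [1, 2] ⇒ c(6) = 3.
- Vertex 9: neighbors [10, 5, 6] already have colors [1, 2, 3] — all 3 colors blocked. Contradiction.
The forced assignments end in a contradiction, so G has no proper 3-coloring (χ ≥ 4).
The coloring below uses 4 colors, so χ(G) = 4.
A valid 4-coloring: color 1: [8, 9]; color 2: [4, 10]; color 3: [6, 7]; color 4: [5].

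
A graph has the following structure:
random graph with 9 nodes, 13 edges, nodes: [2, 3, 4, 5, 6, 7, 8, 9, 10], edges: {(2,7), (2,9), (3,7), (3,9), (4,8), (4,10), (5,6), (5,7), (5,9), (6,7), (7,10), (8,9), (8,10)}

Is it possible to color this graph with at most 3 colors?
Yes, G is 3-colorable

A valid 3-coloring: color 1: [7, 8]; color 2: [6, 9, 10]; color 3: [2, 3, 4, 5].
(χ(G) = 3 ≤ 3.)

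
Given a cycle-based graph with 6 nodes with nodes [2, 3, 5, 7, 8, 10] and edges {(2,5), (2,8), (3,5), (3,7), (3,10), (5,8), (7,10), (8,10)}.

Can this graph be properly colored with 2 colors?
The clique on vertices [2, 5, 8] has size 3 > 2, so it alone needs 3 colors.

No, G is not 2-colorable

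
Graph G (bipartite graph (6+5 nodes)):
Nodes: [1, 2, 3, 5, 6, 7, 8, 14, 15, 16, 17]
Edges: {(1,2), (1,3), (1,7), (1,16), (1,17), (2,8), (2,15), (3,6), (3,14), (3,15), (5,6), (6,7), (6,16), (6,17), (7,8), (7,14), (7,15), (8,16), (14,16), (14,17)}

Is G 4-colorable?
A valid 4-coloring: color 1: [2, 3, 5, 7, 16, 17]; color 2: [1, 6, 8, 14, 15].
(χ(G) = 2 ≤ 4.)

Yes, G is 4-colorable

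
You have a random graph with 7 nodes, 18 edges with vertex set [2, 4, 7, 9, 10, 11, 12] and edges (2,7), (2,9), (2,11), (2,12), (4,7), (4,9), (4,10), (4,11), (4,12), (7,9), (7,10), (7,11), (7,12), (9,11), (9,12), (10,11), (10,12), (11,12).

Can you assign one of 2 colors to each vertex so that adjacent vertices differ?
The clique on vertices [2, 7, 9, 11, 12] has size 5 > 2, so it alone needs 5 colors.

No, G is not 2-colorable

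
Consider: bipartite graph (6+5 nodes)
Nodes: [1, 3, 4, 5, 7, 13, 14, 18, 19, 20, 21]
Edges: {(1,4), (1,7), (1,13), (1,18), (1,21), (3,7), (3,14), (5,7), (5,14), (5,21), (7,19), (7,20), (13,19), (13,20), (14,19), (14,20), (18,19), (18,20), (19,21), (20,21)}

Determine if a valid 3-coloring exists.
Yes, G is 3-colorable

A valid 3-coloring: color 1: [4, 7, 13, 14, 18, 21]; color 2: [1, 3, 5, 19, 20].
(χ(G) = 2 ≤ 3.)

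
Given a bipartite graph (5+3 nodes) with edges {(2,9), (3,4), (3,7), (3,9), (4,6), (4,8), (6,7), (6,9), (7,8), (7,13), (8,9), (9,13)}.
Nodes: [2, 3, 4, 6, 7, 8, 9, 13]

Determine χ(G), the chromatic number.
Clique number ω(G) = 2 (lower bound: χ ≥ ω).
The graph is bipartite (no odd cycle), so 2 colors suffice: χ(G) = 2.
A valid 2-coloring: color 1: [4, 7, 9]; color 2: [2, 3, 6, 8, 13].

χ(G) = 2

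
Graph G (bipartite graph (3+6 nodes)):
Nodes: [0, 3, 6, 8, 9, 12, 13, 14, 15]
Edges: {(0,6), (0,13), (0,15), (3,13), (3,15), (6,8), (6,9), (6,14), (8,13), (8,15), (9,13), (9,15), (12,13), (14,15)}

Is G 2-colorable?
Yes, G is 2-colorable

A valid 2-coloring: color 1: [6, 13, 15]; color 2: [0, 3, 8, 9, 12, 14].
(χ(G) = 2 ≤ 2.)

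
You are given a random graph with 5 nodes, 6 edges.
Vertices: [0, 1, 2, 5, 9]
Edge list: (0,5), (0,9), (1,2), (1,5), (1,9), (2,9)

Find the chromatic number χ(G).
Clique number ω(G) = 3 (lower bound: χ ≥ ω).
The clique on [1, 2, 9] has size 3, forcing χ ≥ 3, and the coloring below uses 3 colors, so χ(G) = 3.
A valid 3-coloring: color 1: [5, 9]; color 2: [0, 1]; color 3: [2].

χ(G) = 3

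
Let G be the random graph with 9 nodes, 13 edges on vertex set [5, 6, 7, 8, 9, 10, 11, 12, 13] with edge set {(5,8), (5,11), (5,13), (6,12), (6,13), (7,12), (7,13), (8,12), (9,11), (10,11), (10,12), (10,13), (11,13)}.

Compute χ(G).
χ(G) = 3

Clique number ω(G) = 3 (lower bound: χ ≥ ω).
The clique on [10, 11, 13] has size 3, forcing χ ≥ 3, and the coloring below uses 3 colors, so χ(G) = 3.
A valid 3-coloring: color 1: [9, 12, 13]; color 2: [6, 7, 8, 11]; color 3: [5, 10].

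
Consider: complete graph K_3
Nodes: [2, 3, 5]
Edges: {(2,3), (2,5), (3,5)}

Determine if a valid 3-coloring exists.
Yes, G is 3-colorable

A valid 3-coloring: color 1: [2]; color 2: [3]; color 3: [5].
(χ(G) = 3 ≤ 3.)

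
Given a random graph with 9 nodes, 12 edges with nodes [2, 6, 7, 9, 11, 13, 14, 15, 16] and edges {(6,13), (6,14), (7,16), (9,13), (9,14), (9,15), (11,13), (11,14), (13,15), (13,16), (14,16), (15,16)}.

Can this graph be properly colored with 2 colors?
No, G is not 2-colorable

The clique on vertices [13, 15, 16] has size 3 > 2, so it alone needs 3 colors.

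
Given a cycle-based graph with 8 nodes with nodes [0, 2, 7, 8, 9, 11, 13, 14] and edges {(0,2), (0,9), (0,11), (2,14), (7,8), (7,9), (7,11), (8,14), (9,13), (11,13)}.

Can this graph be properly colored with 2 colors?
Yes, G is 2-colorable

A valid 2-coloring: color 1: [0, 7, 13, 14]; color 2: [2, 8, 9, 11].
(χ(G) = 2 ≤ 2.)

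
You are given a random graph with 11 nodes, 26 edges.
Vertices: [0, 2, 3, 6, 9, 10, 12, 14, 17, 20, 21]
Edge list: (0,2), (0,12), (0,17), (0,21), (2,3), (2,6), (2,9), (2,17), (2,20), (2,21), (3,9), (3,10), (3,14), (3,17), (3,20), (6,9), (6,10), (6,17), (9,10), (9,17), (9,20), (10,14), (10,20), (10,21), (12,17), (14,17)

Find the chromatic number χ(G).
Clique number ω(G) = 4 (lower bound: χ ≥ ω).
The clique on [2, 3, 9, 17] has size 4, forcing χ ≥ 4, and the coloring below uses 4 colors, so χ(G) = 4.
A valid 4-coloring: color 1: [2, 10, 12]; color 2: [17, 20, 21]; color 3: [0, 9, 14]; color 4: [3, 6].

χ(G) = 4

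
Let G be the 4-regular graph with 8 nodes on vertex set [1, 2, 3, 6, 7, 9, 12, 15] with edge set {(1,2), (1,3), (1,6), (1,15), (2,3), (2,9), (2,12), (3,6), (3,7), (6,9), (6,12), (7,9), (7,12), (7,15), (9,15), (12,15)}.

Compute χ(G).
Clique number ω(G) = 3 (lower bound: χ ≥ ω).
The clique on [1, 2, 3] has size 3, forcing χ ≥ 3, and the coloring below uses 3 colors, so χ(G) = 3.
A valid 3-coloring: color 1: [3, 9, 12]; color 2: [1, 7]; color 3: [2, 6, 15].

χ(G) = 3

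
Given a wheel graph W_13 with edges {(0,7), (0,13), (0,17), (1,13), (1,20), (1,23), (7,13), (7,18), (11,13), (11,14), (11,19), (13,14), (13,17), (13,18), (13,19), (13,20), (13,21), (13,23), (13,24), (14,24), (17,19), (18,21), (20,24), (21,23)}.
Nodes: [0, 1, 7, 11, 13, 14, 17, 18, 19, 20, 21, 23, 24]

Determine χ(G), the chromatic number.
χ(G) = 3

Clique number ω(G) = 3 (lower bound: χ ≥ ω).
The clique on [0, 13, 17] has size 3, forcing χ ≥ 3, and the coloring below uses 3 colors, so χ(G) = 3.
A valid 3-coloring: color 1: [13]; color 2: [1, 7, 11, 17, 21, 24]; color 3: [0, 14, 18, 19, 20, 23].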